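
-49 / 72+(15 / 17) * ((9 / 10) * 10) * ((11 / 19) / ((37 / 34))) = 179393 / 50616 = 3.54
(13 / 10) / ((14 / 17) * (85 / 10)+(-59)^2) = 13 / 34880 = 0.00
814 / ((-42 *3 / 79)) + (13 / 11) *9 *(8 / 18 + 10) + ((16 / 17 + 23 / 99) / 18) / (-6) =-508029517 / 1272348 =-399.29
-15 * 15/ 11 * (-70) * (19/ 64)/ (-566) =-149625/ 199232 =-0.75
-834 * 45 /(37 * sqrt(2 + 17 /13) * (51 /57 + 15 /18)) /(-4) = 1069605 * sqrt(559) /313427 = 80.69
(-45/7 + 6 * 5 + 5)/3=200/21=9.52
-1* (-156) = 156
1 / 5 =0.20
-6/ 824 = -3/ 412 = -0.01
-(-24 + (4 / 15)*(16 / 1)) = 296 / 15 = 19.73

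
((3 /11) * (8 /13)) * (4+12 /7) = 960 /1001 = 0.96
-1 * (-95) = 95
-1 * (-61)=61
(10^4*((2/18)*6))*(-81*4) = -2160000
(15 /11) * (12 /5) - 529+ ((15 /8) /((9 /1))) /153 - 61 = -23699033 /40392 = -586.73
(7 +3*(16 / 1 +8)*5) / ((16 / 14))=2569 / 8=321.12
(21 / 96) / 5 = 7 / 160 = 0.04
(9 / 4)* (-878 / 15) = -1317 / 10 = -131.70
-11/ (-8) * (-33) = -363/ 8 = -45.38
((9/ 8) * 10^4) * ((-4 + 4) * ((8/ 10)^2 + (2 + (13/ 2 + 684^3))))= 0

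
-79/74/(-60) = 79/4440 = 0.02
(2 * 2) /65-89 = -5781 /65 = -88.94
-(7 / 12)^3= -343 / 1728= -0.20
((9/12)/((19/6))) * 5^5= 28125/38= 740.13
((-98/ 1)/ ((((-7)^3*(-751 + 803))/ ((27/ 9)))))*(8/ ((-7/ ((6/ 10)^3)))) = -324/ 79625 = -0.00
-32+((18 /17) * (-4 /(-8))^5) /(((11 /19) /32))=-5642 /187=-30.17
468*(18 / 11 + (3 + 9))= 70200 / 11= 6381.82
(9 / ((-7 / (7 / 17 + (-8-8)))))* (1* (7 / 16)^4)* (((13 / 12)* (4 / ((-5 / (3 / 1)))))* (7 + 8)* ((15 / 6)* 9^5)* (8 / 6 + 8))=-21978925011225 / 557056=-39455503.60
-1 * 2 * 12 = -24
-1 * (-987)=987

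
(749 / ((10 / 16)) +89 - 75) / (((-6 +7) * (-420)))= -433 / 150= -2.89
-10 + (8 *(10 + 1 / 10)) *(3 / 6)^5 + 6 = -59 / 40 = -1.48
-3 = -3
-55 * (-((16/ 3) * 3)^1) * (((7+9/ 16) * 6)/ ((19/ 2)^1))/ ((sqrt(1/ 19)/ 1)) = 79860 * sqrt(19)/ 19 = 18321.14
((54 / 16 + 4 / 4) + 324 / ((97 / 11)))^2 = 1018056649 / 602176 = 1690.63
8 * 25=200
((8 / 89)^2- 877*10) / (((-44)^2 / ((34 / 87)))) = -196823467 / 111179156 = -1.77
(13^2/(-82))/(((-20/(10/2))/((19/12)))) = 3211/3936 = 0.82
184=184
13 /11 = 1.18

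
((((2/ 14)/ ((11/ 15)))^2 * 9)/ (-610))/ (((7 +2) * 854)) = -45/ 617730652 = -0.00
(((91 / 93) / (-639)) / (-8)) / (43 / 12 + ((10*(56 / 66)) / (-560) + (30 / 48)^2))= 8008 / 165623049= 0.00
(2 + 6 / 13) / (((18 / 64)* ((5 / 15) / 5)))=5120 / 39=131.28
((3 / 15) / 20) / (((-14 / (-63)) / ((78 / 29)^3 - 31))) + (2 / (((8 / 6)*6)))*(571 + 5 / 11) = 7637593507 / 53655800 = 142.34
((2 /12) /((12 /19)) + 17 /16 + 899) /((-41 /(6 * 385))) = -49914095 /984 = -50725.71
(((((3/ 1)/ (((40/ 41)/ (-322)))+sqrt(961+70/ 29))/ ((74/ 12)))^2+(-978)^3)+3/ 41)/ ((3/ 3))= -152261423547461391/ 162774100 - 356454 * sqrt(810231)/ 198505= -935417161.87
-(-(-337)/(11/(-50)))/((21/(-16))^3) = -69017600/101871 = -677.50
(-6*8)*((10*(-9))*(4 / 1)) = 17280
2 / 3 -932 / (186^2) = 5533 / 8649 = 0.64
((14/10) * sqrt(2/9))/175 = sqrt(2)/375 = 0.00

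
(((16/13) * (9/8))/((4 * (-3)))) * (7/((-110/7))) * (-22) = -147/130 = -1.13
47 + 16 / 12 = 145 / 3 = 48.33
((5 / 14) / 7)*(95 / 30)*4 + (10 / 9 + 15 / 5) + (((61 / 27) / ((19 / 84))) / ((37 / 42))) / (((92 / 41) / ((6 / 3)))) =105981374 / 7130529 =14.86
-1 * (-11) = 11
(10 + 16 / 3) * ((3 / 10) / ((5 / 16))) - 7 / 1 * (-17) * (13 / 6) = 40883 / 150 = 272.55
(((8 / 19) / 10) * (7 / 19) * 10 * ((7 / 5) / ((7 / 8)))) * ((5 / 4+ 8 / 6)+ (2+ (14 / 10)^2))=219856 / 135375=1.62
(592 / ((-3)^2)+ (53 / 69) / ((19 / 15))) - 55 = 44774 / 3933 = 11.38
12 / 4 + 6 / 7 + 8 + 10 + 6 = 195 / 7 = 27.86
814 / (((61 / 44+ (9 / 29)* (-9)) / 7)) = -7270648 / 1795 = -4050.50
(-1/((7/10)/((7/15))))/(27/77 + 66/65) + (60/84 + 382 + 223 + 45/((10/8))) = 92065342/143577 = 641.23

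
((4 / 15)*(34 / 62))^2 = 4624 / 216225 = 0.02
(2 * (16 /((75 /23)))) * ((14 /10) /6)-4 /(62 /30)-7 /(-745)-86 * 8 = -3573216131 /5196375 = -687.64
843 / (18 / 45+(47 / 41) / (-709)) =40841945 / 19301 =2116.05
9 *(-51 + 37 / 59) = -26748 / 59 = -453.36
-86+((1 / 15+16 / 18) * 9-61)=-692 / 5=-138.40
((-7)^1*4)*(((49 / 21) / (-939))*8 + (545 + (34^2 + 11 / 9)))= -44754304 / 939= -47661.67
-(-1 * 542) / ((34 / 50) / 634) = 8590700 / 17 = 505335.29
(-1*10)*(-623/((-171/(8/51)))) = -5.71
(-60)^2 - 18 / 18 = 3599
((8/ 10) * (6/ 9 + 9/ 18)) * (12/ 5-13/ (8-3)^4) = 20818/ 9375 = 2.22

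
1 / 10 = 0.10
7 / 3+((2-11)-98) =-314 / 3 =-104.67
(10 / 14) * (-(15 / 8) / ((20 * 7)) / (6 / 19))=-95 / 3136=-0.03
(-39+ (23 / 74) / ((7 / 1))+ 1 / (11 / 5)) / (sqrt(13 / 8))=-30.20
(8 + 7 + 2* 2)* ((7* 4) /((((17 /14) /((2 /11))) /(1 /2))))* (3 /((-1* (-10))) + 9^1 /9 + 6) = 271852 /935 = 290.75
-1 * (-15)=15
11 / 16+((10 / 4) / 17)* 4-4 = -741 / 272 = -2.72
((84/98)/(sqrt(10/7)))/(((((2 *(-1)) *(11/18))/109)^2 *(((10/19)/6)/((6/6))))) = 164563731 *sqrt(70)/21175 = 65021.91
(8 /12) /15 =2 /45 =0.04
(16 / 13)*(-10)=-160 / 13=-12.31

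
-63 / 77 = -9 / 11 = -0.82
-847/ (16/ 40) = -4235/ 2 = -2117.50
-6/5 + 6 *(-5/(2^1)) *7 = -531/5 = -106.20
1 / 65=0.02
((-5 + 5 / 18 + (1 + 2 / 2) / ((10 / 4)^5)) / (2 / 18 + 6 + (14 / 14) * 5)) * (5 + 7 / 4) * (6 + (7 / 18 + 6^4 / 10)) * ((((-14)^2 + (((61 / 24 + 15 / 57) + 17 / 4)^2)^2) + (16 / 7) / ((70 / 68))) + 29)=-1050431.87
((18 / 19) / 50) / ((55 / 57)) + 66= 90777 / 1375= 66.02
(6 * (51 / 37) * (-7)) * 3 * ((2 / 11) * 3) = -38556 / 407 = -94.73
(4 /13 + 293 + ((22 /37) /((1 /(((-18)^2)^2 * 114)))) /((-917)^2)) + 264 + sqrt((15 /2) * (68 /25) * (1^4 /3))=sqrt(170) /5 + 228835547289 /404467609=568.38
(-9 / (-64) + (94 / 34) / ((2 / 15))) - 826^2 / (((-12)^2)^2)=-66245 / 5508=-12.03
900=900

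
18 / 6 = 3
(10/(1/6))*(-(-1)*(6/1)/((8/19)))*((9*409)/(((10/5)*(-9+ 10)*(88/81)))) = 254927655/176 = 1448452.59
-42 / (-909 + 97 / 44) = 1848 / 39899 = 0.05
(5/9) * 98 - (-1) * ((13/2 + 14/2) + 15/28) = 17257/252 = 68.48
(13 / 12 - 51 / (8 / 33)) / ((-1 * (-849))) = -5023 / 20376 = -0.25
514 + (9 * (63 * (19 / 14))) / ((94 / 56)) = 45704 / 47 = 972.43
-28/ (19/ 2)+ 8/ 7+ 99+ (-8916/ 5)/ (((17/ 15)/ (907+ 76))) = -3496787013/ 2261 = -1546566.57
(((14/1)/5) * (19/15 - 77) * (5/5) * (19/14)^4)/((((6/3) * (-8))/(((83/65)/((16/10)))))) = 767981653/21403200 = 35.88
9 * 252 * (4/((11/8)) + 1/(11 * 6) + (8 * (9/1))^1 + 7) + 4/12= 6131549/33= 185804.52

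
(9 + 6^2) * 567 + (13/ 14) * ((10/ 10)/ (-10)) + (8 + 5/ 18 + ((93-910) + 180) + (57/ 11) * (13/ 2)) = 345389353/ 13860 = 24919.87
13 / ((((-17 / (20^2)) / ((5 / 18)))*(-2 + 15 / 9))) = 13000 / 51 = 254.90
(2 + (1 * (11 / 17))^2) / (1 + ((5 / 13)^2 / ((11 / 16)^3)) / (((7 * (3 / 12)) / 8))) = 1100626527 / 1402046797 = 0.79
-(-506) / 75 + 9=1181 / 75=15.75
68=68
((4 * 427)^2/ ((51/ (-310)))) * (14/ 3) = -12660925760/ 153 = -82751148.76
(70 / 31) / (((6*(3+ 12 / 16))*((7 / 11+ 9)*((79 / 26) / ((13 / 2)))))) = 26026 / 1168173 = 0.02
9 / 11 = 0.82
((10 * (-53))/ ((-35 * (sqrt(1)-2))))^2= 11236/ 49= 229.31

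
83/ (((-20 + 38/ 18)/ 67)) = -50049/ 161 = -310.86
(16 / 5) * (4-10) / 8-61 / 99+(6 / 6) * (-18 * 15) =-135143 / 495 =-273.02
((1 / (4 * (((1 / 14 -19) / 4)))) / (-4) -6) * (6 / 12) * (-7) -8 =13731 / 1060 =12.95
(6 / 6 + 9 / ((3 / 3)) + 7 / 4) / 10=47 / 40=1.18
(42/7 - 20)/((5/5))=-14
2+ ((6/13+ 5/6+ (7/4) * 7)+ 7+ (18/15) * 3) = 20393/780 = 26.14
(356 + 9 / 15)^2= 3179089 / 25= 127163.56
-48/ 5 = -9.60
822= 822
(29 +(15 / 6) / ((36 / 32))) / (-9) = -281 / 81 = -3.47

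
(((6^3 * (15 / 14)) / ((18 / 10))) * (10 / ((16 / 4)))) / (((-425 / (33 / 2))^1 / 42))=-8910 / 17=-524.12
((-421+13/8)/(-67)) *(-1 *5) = -16775/536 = -31.30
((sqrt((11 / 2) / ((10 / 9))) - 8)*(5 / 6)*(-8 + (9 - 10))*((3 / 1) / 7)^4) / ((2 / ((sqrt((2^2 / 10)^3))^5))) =-11664*sqrt(22) / 187578125 + 62208*sqrt(10) / 187578125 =0.00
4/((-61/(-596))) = 2384/61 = 39.08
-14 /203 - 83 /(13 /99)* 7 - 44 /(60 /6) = -8348679 /1885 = -4429.01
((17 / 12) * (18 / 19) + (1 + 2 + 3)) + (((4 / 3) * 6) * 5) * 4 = 167.34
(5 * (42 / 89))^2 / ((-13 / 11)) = -485100 / 102973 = -4.71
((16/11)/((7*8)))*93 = 186/77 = 2.42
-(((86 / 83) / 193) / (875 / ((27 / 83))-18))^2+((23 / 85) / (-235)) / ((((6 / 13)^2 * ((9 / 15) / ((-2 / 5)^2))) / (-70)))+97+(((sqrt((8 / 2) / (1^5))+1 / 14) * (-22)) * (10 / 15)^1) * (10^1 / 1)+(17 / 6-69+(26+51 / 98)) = -8693984143784573364173421533 / 35290488539112299174270925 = -246.35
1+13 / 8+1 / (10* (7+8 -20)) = 521 / 200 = 2.60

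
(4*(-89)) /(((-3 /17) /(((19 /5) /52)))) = 28747 /195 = 147.42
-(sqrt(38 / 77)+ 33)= -33 - sqrt(2926) / 77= -33.70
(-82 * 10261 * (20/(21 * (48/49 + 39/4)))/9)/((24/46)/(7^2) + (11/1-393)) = 265512815120/12222167031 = 21.72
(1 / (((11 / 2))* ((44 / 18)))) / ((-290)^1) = -9 / 35090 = -0.00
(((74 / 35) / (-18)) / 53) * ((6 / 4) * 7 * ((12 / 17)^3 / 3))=-3552 / 1301945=-0.00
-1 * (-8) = 8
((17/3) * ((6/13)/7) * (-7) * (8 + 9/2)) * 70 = -29750/13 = -2288.46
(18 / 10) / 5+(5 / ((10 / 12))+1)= 184 / 25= 7.36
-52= -52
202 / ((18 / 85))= 8585 / 9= 953.89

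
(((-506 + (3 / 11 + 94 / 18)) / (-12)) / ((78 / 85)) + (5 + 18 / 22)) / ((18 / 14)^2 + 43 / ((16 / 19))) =465586828 / 478713807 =0.97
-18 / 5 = -3.60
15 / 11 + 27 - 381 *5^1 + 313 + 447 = -12283 / 11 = -1116.64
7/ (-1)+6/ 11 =-71/ 11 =-6.45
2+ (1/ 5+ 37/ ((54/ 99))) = 2101/ 30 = 70.03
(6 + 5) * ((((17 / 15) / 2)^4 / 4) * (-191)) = -175477621 / 3240000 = -54.16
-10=-10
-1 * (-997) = 997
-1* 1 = -1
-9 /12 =-0.75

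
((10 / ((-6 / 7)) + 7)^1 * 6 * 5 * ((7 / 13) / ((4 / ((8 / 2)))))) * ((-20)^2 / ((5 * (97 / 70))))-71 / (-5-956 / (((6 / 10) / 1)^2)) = -131409354221 / 30194645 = -4352.07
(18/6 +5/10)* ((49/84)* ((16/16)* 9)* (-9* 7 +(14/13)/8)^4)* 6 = 50361455337243561/29246464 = 1721967323.55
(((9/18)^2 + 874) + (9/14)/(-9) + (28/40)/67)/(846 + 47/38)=155797967/150994550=1.03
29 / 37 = 0.78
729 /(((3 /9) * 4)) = 2187 /4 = 546.75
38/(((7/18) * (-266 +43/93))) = -63612/172865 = -0.37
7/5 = 1.40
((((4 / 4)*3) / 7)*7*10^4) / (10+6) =1875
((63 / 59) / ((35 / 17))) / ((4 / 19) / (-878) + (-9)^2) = 1276173 / 199307605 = 0.01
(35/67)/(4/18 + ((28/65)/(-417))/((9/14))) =8538075/3605806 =2.37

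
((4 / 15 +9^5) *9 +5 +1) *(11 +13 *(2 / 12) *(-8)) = -16829231 / 5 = -3365846.20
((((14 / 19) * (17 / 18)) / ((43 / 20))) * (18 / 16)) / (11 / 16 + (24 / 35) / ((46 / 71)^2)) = 88131400 / 561770017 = 0.16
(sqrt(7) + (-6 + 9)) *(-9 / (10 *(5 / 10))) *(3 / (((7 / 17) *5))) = -1377 / 175- 459 *sqrt(7) / 175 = -14.81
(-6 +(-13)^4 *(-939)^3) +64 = -23646680638601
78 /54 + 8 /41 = 605 /369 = 1.64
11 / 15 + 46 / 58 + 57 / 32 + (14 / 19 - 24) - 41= -16121503 / 264480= -60.96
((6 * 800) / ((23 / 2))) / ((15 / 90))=57600 / 23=2504.35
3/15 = 1/5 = 0.20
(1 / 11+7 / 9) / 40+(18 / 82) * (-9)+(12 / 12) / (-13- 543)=-11034029 / 5642010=-1.96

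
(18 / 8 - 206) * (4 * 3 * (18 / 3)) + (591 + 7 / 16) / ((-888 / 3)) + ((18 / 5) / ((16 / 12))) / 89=-30921465499 / 2107520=-14671.97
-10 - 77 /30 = -377 /30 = -12.57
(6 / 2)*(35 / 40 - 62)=-1467 / 8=-183.38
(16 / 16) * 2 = 2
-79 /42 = -1.88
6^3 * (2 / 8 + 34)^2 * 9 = 4560867 / 2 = 2280433.50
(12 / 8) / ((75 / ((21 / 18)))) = 7 / 300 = 0.02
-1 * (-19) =19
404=404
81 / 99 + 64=713 / 11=64.82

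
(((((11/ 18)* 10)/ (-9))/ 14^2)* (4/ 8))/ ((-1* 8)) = 55/ 254016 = 0.00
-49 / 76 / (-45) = 49 / 3420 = 0.01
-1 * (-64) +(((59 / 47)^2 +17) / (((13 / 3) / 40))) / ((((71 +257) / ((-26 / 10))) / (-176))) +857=105080001 / 90569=1160.22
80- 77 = 3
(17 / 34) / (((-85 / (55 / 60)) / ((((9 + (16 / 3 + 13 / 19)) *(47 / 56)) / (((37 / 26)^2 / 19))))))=-9348911 / 14661990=-0.64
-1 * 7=-7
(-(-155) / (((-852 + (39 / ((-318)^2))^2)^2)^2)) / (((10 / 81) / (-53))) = -0.00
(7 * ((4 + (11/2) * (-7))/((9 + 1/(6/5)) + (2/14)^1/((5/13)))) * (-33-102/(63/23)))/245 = 101775/15001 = 6.78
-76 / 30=-38 / 15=-2.53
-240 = -240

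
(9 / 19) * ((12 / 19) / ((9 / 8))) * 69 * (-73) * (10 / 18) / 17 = -43.77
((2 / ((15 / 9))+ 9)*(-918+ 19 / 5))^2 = 54345400641 / 625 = 86952641.03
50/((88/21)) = 525/44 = 11.93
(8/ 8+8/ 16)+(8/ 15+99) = 3031/ 30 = 101.03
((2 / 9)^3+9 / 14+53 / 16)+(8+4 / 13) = 13027943 / 1061424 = 12.27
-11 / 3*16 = -176 / 3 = -58.67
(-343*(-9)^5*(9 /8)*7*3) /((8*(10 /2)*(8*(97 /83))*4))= 317721470409 /993280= 319871.00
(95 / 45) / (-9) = -19 / 81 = -0.23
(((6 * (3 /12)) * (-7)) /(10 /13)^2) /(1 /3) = -10647 /200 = -53.24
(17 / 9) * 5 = 85 / 9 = 9.44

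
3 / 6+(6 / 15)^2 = 33 / 50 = 0.66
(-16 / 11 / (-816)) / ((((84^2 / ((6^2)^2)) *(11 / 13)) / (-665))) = -0.26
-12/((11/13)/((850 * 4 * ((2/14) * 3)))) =-1591200/77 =-20664.94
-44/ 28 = -11/ 7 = -1.57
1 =1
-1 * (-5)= 5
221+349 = 570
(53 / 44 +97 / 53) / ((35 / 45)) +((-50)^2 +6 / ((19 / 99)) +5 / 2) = 112438859 / 44308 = 2537.66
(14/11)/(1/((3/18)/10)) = 0.02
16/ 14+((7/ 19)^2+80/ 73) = 438023/ 184471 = 2.37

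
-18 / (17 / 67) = -1206 / 17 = -70.94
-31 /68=-0.46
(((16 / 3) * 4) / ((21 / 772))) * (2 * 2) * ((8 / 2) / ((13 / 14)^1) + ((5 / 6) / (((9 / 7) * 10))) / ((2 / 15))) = 15835264 / 1053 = 15038.24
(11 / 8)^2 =1.89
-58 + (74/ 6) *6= 16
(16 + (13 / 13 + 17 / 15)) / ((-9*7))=-272 / 945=-0.29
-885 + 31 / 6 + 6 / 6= -5273 / 6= -878.83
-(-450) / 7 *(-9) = -4050 / 7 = -578.57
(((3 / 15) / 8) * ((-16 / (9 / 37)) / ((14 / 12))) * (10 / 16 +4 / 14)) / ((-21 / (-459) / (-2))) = 96237 / 1715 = 56.11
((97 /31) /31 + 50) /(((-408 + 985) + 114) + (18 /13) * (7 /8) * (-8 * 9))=625911 /7542889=0.08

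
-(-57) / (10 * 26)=57 / 260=0.22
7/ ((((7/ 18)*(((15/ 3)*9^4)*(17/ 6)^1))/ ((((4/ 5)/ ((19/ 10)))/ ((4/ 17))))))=8/ 23085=0.00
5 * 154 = 770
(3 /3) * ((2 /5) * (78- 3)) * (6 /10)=18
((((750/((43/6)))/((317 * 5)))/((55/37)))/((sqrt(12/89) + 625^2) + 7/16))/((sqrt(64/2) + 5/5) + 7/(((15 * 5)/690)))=47419200/(149941 * (20 * sqrt(2) + 327) * (32 * sqrt(267) + 556250623))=0.00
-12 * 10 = -120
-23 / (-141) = 23 / 141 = 0.16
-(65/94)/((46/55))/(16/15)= -53625/69184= -0.78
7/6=1.17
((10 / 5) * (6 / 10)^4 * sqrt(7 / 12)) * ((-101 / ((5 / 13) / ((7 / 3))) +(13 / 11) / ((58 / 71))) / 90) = -1.34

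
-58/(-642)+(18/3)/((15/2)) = 1429/1605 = 0.89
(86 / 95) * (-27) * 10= -244.42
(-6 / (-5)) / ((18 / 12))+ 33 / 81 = 163 / 135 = 1.21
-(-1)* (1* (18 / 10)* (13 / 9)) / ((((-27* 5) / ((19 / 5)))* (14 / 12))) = -494 / 7875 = -0.06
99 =99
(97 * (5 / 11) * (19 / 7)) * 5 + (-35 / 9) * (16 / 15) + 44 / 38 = 23518357 / 39501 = 595.39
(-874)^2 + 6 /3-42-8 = 763828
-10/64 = -5/32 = -0.16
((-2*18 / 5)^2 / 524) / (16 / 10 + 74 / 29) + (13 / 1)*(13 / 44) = 33525907 / 8674820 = 3.86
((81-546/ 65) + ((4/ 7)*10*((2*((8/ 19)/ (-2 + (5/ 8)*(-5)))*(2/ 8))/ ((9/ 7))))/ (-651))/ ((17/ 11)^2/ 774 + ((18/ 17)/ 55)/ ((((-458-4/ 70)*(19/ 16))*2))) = 24473071372552231/ 1034246356080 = 23662.71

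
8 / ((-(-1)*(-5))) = -8 / 5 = -1.60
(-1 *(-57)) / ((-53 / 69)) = -3933 / 53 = -74.21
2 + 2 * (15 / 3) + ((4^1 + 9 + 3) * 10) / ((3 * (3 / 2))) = 428 / 9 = 47.56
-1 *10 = -10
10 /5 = 2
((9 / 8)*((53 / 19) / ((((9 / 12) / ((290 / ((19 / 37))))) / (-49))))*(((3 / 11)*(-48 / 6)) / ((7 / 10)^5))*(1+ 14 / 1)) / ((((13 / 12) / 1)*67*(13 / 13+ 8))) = 40945680000000 / 1186348163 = 34514.05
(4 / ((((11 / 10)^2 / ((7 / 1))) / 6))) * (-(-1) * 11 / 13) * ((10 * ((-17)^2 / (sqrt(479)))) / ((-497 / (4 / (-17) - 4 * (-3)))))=-81600000 * sqrt(479) / 4863287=-367.22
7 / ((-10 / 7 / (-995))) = 9751 / 2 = 4875.50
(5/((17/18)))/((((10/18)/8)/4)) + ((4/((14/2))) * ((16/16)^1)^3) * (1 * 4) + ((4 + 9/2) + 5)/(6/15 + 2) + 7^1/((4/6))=307831/952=323.35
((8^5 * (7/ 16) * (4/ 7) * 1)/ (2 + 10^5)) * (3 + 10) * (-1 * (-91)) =692224/ 7143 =96.91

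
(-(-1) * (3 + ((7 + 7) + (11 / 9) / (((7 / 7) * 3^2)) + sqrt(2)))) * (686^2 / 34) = 235298 * sqrt(2) / 17 + 326593624 / 1377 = 256751.86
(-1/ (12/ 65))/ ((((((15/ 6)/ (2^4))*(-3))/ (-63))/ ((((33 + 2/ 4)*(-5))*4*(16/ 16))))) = 487760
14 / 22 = 7 / 11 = 0.64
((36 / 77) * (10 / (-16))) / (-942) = 15 / 48356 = 0.00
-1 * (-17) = 17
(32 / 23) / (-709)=-32 / 16307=-0.00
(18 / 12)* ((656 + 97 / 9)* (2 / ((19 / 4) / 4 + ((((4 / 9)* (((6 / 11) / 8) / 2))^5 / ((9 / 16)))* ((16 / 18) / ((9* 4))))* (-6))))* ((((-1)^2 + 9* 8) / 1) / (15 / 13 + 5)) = 18052799445626517 / 903440547245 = 19982.28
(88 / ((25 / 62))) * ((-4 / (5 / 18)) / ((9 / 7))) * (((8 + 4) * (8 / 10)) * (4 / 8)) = -7332864 / 625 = -11732.58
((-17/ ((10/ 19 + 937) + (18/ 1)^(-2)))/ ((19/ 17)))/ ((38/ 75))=-3511350/ 109657189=-0.03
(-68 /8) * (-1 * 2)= 17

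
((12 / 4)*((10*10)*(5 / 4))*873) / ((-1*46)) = -327375 / 46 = -7116.85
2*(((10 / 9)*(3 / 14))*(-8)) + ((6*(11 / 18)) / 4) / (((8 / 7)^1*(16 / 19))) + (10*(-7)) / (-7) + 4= 119809 / 10752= 11.14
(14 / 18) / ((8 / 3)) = 7 / 24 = 0.29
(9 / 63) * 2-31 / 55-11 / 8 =-1.65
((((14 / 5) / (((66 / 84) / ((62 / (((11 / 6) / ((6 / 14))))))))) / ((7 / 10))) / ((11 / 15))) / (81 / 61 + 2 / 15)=122536800 / 1779547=68.86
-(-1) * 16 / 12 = 4 / 3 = 1.33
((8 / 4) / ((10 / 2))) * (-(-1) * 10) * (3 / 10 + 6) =126 / 5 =25.20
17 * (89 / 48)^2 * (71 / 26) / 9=9560647 / 539136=17.73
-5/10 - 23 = -47/2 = -23.50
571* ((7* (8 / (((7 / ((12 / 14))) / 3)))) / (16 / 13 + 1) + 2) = 1300738 / 203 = 6407.58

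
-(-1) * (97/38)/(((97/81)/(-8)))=-324/19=-17.05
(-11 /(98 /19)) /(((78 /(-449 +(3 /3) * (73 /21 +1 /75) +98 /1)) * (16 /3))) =38130587 /21403200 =1.78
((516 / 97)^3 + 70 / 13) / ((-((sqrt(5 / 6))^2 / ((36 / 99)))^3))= -25573464916992 / 1973997614875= -12.96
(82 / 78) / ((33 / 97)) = 3977 / 1287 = 3.09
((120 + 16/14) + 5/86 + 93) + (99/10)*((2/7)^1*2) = 94539/430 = 219.86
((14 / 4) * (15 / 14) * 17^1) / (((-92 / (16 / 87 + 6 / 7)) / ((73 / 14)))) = -1966985 / 522928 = -3.76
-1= -1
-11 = -11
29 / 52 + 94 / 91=1.59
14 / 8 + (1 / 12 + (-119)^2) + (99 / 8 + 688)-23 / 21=2496835 / 168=14862.11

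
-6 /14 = -0.43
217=217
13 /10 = 1.30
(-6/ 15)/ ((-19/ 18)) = 36/ 95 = 0.38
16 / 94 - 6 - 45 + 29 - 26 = -2248 / 47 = -47.83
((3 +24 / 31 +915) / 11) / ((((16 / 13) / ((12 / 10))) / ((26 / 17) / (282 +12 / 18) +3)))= 12031608537 / 49158560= 244.75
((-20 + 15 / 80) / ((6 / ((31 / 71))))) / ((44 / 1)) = -9827 / 299904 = -0.03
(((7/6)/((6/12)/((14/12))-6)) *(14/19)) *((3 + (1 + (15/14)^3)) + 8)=-12101/5928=-2.04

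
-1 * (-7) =7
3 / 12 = 1 / 4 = 0.25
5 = 5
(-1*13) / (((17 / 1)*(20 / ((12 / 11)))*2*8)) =-39 / 14960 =-0.00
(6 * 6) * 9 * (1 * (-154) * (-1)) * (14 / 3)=232848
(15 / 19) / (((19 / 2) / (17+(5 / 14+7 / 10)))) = 3792 / 2527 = 1.50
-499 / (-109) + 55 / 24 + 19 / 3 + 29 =36801 / 872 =42.20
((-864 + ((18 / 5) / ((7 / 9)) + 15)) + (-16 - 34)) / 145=-31303 / 5075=-6.17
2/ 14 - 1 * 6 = -41/ 7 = -5.86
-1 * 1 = -1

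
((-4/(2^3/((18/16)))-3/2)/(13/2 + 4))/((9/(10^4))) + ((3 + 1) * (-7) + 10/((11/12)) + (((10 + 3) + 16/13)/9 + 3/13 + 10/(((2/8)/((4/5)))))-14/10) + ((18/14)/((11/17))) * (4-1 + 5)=-8425073/45045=-187.04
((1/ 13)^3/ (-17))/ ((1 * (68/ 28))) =-7/ 634933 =-0.00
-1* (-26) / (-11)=-26 / 11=-2.36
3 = 3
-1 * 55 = -55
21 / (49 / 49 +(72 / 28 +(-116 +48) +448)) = 49 / 895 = 0.05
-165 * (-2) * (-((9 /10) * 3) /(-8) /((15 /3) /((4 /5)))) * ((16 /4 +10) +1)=2673 /10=267.30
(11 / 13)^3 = 1331 / 2197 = 0.61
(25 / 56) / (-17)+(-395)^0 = 927 / 952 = 0.97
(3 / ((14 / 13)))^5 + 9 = 95064615 / 537824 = 176.76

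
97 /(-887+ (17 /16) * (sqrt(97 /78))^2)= -121056 /1105327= -0.11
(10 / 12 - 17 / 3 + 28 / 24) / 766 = -11 / 2298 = -0.00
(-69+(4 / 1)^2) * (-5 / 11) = 265 / 11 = 24.09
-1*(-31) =31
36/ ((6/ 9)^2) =81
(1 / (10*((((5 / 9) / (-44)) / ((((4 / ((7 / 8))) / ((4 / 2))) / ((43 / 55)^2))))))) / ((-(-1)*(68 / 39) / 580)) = -2167719840 / 220031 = -9851.88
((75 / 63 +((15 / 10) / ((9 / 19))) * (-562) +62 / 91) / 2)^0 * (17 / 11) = 17 / 11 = 1.55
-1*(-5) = 5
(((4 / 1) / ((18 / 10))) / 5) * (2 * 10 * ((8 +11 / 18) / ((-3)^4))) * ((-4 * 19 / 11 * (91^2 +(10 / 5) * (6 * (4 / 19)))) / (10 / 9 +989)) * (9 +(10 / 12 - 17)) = 83918748400 / 214371927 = 391.46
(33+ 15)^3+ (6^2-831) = 109797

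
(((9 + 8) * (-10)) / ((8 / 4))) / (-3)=85 / 3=28.33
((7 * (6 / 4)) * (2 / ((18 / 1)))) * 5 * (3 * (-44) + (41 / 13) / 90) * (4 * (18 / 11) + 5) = -137260711 / 15444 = -8887.64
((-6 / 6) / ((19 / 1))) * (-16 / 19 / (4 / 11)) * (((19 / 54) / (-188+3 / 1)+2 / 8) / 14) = 54527 / 25244730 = 0.00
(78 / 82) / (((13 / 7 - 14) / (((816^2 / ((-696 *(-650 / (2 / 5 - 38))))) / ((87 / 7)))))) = 7516992 / 21550625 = 0.35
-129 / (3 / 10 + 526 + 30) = -1290 / 5563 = -0.23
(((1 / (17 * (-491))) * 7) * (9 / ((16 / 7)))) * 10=-2205 / 66776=-0.03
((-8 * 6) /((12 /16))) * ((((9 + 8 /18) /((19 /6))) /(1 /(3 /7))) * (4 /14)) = -21760 /931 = -23.37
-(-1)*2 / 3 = 0.67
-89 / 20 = -4.45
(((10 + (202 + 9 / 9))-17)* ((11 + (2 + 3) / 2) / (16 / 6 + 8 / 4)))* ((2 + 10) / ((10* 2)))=340.20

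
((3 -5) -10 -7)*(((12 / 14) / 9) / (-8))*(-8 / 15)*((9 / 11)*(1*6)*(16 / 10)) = -0.95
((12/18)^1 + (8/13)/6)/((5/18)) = 36/13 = 2.77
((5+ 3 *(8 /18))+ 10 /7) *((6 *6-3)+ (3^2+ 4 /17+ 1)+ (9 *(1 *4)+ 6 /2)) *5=379790 /119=3191.51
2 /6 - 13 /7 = -1.52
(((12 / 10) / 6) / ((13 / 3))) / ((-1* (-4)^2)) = -3 / 1040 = -0.00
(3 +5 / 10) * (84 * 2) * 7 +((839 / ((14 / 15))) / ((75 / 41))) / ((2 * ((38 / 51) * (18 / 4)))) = 33430463 / 7980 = 4189.28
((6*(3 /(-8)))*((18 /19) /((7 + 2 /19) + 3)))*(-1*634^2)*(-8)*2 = -2713203 /2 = -1356601.50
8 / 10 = 0.80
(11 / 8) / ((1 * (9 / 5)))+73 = 5311 / 72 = 73.76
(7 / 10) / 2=7 / 20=0.35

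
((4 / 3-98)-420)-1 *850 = -1366.67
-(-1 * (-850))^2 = -722500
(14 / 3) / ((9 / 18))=28 / 3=9.33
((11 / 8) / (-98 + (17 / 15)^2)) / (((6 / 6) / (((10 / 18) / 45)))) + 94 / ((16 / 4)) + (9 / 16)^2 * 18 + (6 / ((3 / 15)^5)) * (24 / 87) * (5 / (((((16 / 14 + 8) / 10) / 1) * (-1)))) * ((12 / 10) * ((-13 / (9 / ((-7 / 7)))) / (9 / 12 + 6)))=-15778334151769 / 2180974464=-7234.53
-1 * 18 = -18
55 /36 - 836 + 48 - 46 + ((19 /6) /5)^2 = -187216 /225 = -832.07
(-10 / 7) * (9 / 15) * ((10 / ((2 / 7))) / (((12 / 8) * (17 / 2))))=-40 / 17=-2.35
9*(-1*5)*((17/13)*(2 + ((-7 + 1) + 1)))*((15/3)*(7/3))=26775/13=2059.62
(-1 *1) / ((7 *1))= -1 / 7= -0.14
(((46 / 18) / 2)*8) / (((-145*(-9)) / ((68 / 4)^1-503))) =-552 / 145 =-3.81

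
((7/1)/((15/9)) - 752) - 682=-7149/5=-1429.80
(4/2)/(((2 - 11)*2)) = -1/9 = -0.11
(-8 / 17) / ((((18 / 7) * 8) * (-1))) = 7 / 306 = 0.02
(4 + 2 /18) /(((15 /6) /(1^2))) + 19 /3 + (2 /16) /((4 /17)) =12253 /1440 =8.51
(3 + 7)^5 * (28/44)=700000/11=63636.36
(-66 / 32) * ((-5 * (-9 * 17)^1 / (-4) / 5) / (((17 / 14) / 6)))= 6237 / 16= 389.81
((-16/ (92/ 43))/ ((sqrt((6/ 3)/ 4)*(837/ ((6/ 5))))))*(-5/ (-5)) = -344*sqrt(2)/ 32085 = -0.02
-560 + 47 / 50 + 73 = -486.06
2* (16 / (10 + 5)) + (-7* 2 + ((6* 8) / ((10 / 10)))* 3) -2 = 1952 / 15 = 130.13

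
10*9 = 90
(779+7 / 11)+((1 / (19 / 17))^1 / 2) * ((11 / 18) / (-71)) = 416482807 / 534204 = 779.63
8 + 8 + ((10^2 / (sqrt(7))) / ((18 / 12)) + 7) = 23 + 200 * sqrt(7) / 21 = 48.20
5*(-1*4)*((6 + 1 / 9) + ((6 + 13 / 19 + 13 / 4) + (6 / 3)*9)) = -116435 / 171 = -680.91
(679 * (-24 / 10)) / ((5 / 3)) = -977.76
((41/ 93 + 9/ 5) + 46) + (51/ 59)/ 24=10595809/ 219480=48.28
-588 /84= -7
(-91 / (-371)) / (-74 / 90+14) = 585 / 31429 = 0.02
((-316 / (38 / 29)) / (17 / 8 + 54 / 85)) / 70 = -311576 / 249641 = -1.25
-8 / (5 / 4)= -32 / 5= -6.40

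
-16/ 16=-1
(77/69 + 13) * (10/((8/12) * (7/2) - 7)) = -4870/161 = -30.25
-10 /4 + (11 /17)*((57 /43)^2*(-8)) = -728989 /62866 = -11.60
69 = 69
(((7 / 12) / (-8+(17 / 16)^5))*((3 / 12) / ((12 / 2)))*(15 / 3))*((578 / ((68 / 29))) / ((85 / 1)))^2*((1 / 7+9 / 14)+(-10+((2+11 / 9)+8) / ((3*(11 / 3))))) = 39121866752 / 31045785705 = 1.26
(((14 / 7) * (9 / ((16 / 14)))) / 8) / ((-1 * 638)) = -63 / 20416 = -0.00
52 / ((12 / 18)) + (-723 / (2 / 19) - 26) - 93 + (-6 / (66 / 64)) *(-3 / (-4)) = -152105 / 22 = -6913.86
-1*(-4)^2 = -16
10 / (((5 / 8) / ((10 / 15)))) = 10.67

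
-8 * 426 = -3408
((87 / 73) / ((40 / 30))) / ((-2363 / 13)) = -3393 / 689996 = -0.00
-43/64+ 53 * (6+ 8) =47445/64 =741.33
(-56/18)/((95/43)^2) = -51772/81225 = -0.64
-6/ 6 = -1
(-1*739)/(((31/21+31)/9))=-139671/682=-204.80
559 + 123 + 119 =801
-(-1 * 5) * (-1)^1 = -5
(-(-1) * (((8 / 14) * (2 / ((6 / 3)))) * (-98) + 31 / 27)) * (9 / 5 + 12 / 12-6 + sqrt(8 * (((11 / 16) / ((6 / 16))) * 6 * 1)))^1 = 23696 / 135-2962 * sqrt(22) / 27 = -339.03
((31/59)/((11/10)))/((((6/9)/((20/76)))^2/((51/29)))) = 1778625/13588762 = 0.13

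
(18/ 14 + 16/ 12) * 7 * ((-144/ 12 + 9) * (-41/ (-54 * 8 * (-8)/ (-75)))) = -56375/ 1152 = -48.94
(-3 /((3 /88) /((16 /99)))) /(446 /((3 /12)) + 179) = -128 /17667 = -0.01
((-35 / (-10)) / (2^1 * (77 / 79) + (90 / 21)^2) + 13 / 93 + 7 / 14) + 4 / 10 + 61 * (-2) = -8834524373 / 73140780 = -120.79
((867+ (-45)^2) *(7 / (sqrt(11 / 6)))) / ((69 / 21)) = 141708 *sqrt(66) / 253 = 4550.36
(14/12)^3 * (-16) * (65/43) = -44590/1161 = -38.41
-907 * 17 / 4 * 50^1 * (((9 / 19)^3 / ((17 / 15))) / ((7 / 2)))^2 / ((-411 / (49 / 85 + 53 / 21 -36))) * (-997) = 7055502197456578500 / 638901835286519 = 11043.17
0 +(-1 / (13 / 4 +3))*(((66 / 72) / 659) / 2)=-0.00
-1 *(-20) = 20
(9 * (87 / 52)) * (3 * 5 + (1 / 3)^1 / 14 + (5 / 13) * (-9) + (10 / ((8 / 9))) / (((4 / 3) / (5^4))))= 6025153419 / 75712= 79579.90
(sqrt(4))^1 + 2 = 4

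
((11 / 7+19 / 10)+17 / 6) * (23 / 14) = 7613 / 735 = 10.36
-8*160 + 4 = -1276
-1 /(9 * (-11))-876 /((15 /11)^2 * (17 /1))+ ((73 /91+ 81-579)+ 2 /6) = -2008470421 /3828825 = -524.57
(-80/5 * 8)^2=16384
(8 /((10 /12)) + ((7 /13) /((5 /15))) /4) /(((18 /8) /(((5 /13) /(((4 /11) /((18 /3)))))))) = 9537 /338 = 28.22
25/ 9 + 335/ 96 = 1805/ 288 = 6.27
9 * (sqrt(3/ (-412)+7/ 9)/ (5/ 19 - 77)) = -19 * sqrt(294271)/ 100116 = -0.10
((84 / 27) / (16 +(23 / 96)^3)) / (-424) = -344064 / 750900979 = -0.00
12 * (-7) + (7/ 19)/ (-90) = -143647/ 1710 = -84.00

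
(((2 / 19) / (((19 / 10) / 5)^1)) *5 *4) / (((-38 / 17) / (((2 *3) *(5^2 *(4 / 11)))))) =-10200000 / 75449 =-135.19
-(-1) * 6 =6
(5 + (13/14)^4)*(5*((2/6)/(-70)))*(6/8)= -220641/2151296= -0.10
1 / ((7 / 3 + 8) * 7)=3 / 217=0.01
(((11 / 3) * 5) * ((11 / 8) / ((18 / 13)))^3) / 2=160831385 / 17915904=8.98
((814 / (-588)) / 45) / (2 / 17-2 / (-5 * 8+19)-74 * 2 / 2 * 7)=6919 / 116455500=0.00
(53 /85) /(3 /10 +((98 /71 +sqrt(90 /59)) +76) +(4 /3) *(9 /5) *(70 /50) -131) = -131254230230 /10510196713449 -133586500 *sqrt(590) /10510196713449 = -0.01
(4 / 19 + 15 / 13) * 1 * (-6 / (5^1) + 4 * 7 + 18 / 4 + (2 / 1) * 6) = 145921 / 2470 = 59.08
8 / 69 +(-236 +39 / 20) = -322829 / 1380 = -233.93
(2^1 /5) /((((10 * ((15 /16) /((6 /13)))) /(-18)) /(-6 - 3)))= 5184 /1625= 3.19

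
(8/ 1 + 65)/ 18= 4.06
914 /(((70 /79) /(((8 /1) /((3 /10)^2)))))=91690.16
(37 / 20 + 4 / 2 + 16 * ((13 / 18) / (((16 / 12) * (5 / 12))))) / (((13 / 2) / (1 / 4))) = 493 / 520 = 0.95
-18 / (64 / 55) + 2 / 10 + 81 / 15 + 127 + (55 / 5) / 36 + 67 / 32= 43031 / 360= 119.53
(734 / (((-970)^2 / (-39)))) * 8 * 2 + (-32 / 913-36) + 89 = 52.48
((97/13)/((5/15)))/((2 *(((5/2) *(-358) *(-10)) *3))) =97/232700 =0.00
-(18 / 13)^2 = -324 / 169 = -1.92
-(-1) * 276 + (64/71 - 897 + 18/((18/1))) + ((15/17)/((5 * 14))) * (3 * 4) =-5229486/8449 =-618.95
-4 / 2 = -2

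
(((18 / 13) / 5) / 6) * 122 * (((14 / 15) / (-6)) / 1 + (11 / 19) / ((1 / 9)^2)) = 375028 / 1425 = 263.18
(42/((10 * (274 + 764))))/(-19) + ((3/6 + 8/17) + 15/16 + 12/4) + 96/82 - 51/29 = 22961636417/5315210480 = 4.32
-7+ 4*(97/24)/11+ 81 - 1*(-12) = 5773/66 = 87.47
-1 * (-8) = 8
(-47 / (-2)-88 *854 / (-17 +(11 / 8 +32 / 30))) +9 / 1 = 18150035 / 3494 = 5194.63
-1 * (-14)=14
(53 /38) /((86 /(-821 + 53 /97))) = -1054488 /79249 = -13.31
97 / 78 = 1.24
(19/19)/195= 0.01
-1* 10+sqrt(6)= -10+sqrt(6)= -7.55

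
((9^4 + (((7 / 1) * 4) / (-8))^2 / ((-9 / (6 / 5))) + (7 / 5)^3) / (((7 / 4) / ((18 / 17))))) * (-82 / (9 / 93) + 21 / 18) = -49973753782 / 14875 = -3359580.09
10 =10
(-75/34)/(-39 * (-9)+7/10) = -375/59789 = -0.01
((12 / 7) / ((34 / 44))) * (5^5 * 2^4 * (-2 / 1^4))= -26400000 / 119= -221848.74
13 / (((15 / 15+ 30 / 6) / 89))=1157 / 6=192.83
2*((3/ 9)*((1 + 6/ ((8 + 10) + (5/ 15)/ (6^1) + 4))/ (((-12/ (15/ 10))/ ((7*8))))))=-7070/ 1191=-5.94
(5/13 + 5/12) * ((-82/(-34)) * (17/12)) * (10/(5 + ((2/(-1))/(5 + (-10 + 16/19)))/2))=2024375/387504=5.22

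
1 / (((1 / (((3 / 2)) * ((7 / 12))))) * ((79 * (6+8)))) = 1 / 1264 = 0.00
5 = 5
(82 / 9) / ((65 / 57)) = 1558 / 195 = 7.99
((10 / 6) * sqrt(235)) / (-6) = -5 * sqrt(235) / 18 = -4.26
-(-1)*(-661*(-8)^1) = 5288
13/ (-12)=-13/ 12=-1.08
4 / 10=2 / 5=0.40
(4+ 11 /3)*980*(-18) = -135240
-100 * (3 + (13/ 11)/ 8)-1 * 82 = -8729/ 22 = -396.77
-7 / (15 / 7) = -49 / 15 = -3.27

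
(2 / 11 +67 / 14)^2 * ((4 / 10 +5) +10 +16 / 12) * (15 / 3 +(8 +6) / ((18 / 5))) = 21761700 / 5929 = 3670.38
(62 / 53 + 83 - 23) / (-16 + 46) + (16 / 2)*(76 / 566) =700423 / 224985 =3.11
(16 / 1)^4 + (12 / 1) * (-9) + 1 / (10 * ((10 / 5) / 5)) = 261713 / 4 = 65428.25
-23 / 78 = -0.29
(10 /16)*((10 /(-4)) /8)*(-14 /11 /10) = 0.02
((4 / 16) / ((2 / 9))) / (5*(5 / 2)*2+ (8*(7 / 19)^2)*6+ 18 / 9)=1083 / 32264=0.03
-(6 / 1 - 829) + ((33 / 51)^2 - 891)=-19531 / 289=-67.58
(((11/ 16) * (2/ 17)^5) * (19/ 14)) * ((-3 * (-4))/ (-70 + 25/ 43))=-35948/ 9889304005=-0.00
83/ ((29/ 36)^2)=107568/ 841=127.90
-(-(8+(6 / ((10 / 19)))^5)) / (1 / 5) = 601717057 / 625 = 962747.29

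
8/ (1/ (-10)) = -80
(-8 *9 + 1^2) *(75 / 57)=-1775 / 19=-93.42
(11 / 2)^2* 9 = 1089 / 4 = 272.25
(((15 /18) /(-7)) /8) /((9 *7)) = -5 /21168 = -0.00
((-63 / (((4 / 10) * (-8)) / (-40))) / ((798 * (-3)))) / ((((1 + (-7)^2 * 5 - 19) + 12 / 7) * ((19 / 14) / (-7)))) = -8575 / 1155922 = -0.01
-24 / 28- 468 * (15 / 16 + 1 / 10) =-68097 / 140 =-486.41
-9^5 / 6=-19683 / 2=-9841.50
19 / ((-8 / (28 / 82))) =-0.81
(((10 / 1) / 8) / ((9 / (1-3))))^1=-5 / 18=-0.28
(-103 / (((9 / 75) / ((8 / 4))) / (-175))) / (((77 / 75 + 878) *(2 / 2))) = 22531250 / 65927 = 341.76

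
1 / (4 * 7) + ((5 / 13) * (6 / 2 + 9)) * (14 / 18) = 3959 / 1092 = 3.63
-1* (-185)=185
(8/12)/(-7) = -2/21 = -0.10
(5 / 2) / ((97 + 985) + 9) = 5 / 2182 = 0.00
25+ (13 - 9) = 29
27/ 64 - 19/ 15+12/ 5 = 1.56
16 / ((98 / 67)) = 536 / 49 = 10.94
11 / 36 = 0.31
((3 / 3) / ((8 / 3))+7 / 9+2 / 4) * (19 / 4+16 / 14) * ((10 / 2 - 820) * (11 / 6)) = -14552.56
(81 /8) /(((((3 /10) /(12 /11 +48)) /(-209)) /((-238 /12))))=13735575 /2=6867787.50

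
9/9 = 1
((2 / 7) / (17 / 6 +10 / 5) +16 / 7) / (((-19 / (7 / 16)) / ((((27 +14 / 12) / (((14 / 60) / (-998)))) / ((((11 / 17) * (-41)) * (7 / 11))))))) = -121858295 / 316274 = -385.29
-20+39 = 19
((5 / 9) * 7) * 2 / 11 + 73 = 7297 / 99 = 73.71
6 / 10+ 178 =893 / 5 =178.60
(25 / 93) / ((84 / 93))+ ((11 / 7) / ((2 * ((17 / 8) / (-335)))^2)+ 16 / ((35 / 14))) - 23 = 1183117217 / 121380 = 9747.22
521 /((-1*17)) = -521 /17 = -30.65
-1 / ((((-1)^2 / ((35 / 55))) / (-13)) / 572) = 4732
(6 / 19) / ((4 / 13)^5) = 1113879 / 9728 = 114.50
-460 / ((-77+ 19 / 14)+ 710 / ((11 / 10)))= -70840 / 87751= -0.81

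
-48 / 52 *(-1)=12 / 13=0.92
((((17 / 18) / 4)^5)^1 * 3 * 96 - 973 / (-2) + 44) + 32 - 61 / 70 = 132114541843 / 235146240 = 561.84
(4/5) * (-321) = -1284/5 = -256.80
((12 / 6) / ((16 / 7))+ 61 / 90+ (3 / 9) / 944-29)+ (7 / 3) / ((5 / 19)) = -789287 / 42480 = -18.58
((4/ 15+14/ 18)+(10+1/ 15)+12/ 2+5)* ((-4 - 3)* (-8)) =11144/ 9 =1238.22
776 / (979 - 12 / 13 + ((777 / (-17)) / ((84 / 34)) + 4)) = 20176 / 25053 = 0.81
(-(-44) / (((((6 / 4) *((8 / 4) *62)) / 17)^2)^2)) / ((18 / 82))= 37667971 / 2692987236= 0.01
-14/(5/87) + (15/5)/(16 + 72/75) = -516057/2120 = -243.42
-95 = -95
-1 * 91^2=-8281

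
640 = 640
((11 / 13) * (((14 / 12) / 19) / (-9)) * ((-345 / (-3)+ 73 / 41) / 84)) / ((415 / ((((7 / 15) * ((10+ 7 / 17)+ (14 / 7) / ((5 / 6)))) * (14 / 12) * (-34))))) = 456533 / 99537750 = 0.00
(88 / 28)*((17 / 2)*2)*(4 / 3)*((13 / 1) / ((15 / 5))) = 19448 / 63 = 308.70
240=240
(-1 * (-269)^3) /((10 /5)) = 19465109 /2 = 9732554.50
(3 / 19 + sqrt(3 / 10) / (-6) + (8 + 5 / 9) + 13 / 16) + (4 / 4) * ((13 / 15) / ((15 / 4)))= 222461 / 22800 - sqrt(30) / 60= 9.67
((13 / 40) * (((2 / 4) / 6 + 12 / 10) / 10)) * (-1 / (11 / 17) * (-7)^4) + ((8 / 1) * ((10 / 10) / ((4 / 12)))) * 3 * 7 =8381653 / 24000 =349.24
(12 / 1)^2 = 144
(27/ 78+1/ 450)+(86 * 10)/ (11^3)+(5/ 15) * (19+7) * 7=240057739/ 3893175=61.66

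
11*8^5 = 360448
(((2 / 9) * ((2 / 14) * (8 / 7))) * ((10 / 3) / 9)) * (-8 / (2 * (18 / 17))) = -5440 / 107163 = -0.05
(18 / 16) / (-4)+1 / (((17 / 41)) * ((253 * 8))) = -38545 / 137632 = -0.28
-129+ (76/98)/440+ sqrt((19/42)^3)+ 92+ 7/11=-391981/10780+ 19 * sqrt(798)/1764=-36.06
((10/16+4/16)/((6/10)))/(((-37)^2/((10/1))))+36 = 591583/16428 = 36.01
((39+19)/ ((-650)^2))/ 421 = 29/ 88936250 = 0.00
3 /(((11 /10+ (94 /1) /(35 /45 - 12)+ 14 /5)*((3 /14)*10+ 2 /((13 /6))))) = -91910 /420453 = -0.22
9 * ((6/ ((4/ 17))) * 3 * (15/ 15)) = 1377/ 2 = 688.50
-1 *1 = -1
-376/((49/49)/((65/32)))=-763.75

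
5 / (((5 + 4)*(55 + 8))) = 5 / 567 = 0.01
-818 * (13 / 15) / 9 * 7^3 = -3647462 / 135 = -27018.24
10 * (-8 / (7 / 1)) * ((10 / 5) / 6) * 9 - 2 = -36.29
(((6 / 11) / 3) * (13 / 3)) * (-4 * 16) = -1664 / 33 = -50.42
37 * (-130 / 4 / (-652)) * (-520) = -156325 / 163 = -959.05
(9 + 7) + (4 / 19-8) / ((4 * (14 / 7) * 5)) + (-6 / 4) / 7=10368 / 665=15.59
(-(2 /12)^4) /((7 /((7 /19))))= -1 /24624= -0.00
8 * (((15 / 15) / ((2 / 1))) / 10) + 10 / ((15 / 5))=56 / 15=3.73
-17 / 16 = -1.06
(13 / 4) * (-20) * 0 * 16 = 0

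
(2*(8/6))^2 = 64/9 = 7.11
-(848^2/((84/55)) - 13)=-9887407/21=-470828.90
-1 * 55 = -55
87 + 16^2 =343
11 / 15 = 0.73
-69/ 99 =-23/ 33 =-0.70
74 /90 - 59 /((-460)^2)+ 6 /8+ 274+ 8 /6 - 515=-453427591 /1904400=-238.09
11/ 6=1.83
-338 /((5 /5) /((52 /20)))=-878.80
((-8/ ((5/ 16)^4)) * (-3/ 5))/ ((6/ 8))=2097152/ 3125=671.09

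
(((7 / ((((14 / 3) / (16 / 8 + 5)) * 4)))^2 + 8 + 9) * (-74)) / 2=-56573 / 64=-883.95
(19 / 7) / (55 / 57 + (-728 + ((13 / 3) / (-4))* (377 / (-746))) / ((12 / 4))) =-9695016 / 862670095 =-0.01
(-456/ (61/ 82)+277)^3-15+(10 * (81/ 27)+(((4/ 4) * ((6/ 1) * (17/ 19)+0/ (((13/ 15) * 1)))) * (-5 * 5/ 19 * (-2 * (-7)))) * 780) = -3114104310066260/ 81940141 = -38004624.74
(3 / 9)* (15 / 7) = 5 / 7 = 0.71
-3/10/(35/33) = -99/350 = -0.28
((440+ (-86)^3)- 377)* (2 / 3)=-1271986 / 3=-423995.33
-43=-43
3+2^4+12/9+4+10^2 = 373/3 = 124.33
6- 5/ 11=61/ 11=5.55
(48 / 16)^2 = 9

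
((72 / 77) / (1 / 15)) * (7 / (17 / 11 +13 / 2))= 720 / 59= 12.20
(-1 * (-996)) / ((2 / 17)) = 8466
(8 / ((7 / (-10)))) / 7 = -80 / 49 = -1.63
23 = 23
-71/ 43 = -1.65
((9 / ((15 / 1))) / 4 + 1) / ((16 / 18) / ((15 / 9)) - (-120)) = 0.01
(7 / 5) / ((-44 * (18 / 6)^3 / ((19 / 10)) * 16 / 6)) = -133 / 158400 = -0.00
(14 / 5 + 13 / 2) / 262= 0.04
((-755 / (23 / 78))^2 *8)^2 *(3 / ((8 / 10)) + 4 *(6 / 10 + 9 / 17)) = 108187489035769864032000 / 4757297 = 22741377937044894.20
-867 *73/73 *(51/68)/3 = -867/4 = -216.75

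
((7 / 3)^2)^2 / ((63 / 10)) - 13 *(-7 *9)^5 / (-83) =-9405320833321 / 60507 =-155441863.48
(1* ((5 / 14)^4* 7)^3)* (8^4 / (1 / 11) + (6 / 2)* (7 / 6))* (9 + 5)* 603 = 561861.74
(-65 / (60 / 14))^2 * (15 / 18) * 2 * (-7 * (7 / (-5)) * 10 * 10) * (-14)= -142019150 / 27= -5259968.52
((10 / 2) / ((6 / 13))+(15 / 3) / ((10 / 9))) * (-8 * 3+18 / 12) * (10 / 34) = -101.47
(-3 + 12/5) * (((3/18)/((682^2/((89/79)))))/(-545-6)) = 89/202463825960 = 0.00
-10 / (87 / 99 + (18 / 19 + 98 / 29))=-181830 / 94651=-1.92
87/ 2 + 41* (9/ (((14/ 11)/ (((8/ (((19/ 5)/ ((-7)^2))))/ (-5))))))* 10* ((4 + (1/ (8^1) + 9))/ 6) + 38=-2484589/ 19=-130767.84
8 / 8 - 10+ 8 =-1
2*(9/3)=6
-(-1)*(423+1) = 424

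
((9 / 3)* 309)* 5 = 4635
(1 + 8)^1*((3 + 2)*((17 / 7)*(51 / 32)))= 39015 / 224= 174.17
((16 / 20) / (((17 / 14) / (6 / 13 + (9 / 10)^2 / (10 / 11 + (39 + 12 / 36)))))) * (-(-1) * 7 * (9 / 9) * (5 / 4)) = 40745901 / 14674400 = 2.78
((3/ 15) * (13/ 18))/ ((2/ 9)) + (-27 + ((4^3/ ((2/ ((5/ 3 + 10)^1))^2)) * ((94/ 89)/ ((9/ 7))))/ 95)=-20596517/ 2739420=-7.52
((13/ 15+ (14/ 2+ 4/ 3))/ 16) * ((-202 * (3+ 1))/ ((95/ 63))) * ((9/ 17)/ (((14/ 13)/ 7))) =-17122833/ 16150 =-1060.24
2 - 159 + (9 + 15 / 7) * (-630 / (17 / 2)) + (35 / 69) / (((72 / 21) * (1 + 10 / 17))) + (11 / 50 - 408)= -26424430303 / 19002600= -1390.57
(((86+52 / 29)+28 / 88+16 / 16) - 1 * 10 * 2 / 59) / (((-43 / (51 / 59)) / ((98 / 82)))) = -8350575933 / 3915407914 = -2.13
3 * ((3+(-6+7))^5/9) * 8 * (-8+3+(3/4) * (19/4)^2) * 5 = 488320/3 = 162773.33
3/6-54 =-107/2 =-53.50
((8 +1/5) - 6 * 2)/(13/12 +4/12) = -228/85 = -2.68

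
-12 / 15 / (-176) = 1 / 220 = 0.00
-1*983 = -983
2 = 2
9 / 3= 3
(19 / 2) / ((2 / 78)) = 741 / 2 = 370.50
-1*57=-57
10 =10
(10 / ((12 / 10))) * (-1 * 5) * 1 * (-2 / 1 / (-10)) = -25 / 3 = -8.33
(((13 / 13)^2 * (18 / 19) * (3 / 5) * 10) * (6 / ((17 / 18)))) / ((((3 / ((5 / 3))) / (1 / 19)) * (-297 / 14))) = -3360 / 67507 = -0.05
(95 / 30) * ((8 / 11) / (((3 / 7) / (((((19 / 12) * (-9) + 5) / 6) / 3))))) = -2.76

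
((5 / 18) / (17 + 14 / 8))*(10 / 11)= 0.01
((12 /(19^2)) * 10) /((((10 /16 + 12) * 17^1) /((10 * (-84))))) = -806400 /619837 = -1.30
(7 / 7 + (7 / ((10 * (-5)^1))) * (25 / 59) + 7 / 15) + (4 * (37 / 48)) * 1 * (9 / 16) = 177947 / 56640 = 3.14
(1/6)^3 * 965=965/216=4.47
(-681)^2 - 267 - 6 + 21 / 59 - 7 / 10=273457717 / 590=463487.66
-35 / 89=-0.39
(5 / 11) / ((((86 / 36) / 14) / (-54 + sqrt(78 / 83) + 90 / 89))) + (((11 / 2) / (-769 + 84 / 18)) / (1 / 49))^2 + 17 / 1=-109810751976523 / 885358677412 + 1260 * sqrt(6474) / 39259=-121.45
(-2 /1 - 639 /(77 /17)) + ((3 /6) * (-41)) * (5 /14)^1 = -46323 /308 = -150.40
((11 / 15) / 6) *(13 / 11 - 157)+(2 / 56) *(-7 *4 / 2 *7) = -2029 / 90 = -22.54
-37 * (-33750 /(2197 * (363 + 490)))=1248750 /1874041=0.67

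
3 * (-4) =-12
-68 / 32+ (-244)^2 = 476271 / 8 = 59533.88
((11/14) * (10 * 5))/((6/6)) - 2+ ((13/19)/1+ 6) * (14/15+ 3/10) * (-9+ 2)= -81481/3990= -20.42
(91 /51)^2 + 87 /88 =955015 /228888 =4.17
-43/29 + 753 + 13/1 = 22171/29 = 764.52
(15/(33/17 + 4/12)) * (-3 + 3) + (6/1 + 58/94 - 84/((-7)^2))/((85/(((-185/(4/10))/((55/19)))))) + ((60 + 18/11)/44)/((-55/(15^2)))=-111263917/7444283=-14.95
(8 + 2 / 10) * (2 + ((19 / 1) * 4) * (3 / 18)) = 1804 / 15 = 120.27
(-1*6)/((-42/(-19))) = -19/7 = -2.71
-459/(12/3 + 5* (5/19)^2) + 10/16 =-104.98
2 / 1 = 2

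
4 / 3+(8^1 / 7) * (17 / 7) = 604 / 147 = 4.11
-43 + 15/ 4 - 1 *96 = -541/ 4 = -135.25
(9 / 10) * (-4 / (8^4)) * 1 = -0.00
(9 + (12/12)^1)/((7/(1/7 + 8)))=570/49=11.63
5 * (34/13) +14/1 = 27.08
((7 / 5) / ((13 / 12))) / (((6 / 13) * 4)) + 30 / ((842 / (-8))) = 1747 / 4210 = 0.41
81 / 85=0.95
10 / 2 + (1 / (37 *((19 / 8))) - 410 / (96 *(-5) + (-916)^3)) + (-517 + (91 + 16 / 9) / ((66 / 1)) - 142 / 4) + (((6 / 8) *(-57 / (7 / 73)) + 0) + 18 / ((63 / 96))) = -541698739231064999 / 561650966963856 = -964.48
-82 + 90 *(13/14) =11/7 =1.57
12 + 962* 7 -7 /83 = 559911 /83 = 6745.92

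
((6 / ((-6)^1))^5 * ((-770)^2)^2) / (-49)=7174090000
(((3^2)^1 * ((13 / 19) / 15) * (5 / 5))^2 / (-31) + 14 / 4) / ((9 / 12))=3910766 / 839325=4.66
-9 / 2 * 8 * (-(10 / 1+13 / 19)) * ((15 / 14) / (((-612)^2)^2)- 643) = -12207351232451951 / 49358906496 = -247318.11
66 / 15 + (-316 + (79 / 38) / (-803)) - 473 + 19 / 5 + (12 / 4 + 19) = -115770511 / 152570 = -758.80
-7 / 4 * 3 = -5.25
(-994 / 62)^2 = 247009 / 961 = 257.03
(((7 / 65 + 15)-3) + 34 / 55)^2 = 82791801 / 511225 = 161.95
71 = 71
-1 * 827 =-827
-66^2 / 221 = -4356 / 221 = -19.71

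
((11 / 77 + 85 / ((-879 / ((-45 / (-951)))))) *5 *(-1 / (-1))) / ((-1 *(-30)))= 44953 / 1950501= 0.02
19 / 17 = 1.12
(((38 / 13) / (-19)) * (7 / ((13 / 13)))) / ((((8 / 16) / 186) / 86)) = -447888 / 13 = -34452.92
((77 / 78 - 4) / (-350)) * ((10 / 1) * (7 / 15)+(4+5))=1927 / 16380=0.12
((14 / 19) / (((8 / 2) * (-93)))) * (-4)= 14 / 1767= 0.01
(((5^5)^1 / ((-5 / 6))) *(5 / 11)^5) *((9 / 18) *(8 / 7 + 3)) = -169921875 / 1127357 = -150.73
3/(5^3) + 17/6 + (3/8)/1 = 3.23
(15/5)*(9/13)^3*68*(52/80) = 37179/845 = 44.00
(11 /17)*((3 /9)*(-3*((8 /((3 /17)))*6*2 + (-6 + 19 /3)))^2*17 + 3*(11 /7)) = 3490696990 /357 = 9777862.72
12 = 12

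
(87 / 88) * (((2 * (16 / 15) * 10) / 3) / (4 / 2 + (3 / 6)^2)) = 928 / 297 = 3.12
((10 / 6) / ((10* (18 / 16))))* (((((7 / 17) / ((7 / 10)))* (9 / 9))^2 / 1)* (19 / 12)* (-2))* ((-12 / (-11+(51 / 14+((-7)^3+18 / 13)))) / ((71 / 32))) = -88524800 / 35187027669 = -0.00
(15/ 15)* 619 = 619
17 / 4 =4.25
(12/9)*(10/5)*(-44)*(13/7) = -4576/21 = -217.90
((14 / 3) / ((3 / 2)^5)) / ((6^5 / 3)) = 14 / 59049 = 0.00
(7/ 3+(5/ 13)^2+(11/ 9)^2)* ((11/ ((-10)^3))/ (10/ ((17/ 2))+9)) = -2035121/ 473639400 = -0.00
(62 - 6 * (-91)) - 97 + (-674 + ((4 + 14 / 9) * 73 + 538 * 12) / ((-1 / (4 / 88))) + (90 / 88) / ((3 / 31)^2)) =-144811 / 396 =-365.68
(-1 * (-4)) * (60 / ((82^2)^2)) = 15 / 2825761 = 0.00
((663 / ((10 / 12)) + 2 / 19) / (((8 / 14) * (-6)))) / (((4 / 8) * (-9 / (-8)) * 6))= -529144 / 7695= -68.76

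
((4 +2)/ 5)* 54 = 324/ 5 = 64.80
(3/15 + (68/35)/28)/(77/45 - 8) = -594/13867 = -0.04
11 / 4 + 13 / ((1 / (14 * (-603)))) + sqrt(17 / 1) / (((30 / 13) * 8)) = -109743.03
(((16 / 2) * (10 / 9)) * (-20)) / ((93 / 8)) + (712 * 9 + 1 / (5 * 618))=5511217159 / 862110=6392.71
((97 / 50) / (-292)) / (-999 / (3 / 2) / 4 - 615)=97 / 11409900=0.00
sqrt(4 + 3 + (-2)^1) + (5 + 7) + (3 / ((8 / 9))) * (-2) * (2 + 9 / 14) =-327 / 56 + sqrt(5) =-3.60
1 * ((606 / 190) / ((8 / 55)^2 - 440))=-183315 / 25287784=-0.01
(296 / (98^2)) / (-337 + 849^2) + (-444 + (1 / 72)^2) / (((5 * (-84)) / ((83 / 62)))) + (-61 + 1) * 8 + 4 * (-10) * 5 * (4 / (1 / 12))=-113584800785340401 / 11269915679232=-10078.58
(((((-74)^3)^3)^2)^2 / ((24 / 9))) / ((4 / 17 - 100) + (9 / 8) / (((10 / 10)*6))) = -1999595183945108139544839211921205167473056257222389880559572145405952 / 27085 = -73826663612520145451166300000000000000000000000000000000000000000.00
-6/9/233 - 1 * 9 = -6293/699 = -9.00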